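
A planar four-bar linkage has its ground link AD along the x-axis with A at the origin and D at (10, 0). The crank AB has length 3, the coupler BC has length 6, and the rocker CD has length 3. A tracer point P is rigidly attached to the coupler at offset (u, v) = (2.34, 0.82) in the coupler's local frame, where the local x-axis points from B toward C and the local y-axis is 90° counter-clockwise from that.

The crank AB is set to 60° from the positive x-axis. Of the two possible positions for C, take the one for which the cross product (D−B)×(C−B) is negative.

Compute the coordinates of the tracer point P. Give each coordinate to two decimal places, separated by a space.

A=(0,0), D=(10.00,0)
B = A + 3.00·(cos60°, sin60°) = (1.5000, 2.5981)
|BD| = 8.8882
circle(B,6.00) ∩ circle(D,3.00): a=5.9630, h=0.6656
  candidates: C₊=(7.3971,1.4916) cross=5.916; C₋=(7.0080,0.2185) cross=-5.916
  mode - wants cross < 0 → take C=(7.0080,0.2185) (cross=-5.916)
ex = (C−B)/|BC| = (0.9180,-0.3966); ey = (0.3966,0.9180)
P = B + 2.34·ex + 0.82·ey = (3.9733,2.4228)

3.97 2.42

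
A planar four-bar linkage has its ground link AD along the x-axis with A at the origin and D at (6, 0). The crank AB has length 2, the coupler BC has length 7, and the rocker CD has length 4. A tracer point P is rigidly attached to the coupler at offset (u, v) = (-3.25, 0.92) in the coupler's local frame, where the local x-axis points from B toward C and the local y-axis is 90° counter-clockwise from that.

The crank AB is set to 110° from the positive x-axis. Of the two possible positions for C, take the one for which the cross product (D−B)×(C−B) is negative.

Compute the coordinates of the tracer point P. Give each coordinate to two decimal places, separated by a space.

A=(0,0), D=(6.00,0)
B = A + 2.00·(cos110°, sin110°) = (-0.6840, 1.8794)
|BD| = 6.9432
circle(B,7.00) ∩ circle(D,4.00): a=5.8480, h=3.8471
  candidates: C₊=(5.9870,4.0000) cross=26.712; C₋=(3.9043,-3.4071) cross=-26.712
  mode - wants cross < 0 → take C=(3.9043,-3.4071) (cross=-26.712)
ex = (C−B)/|BC| = (0.6555,-0.7552); ey = (0.7552,0.6555)
P = B + -3.25·ex + 0.92·ey = (-2.1196,4.9369)

-2.12 4.94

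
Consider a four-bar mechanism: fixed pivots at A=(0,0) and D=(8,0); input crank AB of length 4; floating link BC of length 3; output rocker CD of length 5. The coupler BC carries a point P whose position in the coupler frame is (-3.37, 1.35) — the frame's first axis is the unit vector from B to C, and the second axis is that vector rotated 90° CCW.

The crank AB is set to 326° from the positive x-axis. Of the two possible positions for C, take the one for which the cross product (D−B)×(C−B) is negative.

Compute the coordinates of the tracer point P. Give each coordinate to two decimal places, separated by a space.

1.82 1.07

A=(0,0), D=(8.00,0)
B = A + 4.00·(cos326°, sin326°) = (3.3162, -2.2368)
|BD| = 5.1905
circle(B,3.00) ∩ circle(D,5.00): a=1.0540, h=2.8088
  candidates: C₊=(3.0569,0.7520) cross=14.579; C₋=(5.4776,-4.3171) cross=-14.579
  mode - wants cross < 0 → take C=(5.4776,-4.3171) (cross=-14.579)
ex = (C−B)/|BC| = (0.7205,-0.6935); ey = (0.6935,0.7205)
P = B + -3.37·ex + 1.35·ey = (1.8242,1.0729)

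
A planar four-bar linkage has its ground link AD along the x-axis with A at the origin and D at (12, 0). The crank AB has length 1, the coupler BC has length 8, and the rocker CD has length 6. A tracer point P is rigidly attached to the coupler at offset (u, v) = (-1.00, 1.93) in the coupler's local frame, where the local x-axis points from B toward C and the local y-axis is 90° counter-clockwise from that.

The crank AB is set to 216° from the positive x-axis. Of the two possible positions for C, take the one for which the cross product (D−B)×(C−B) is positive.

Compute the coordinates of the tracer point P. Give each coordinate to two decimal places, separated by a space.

-2.48 0.80

A=(0,0), D=(12.00,0)
B = A + 1.00·(cos216°, sin216°) = (-0.8090, -0.5878)
|BD| = 12.8225
circle(B,8.00) ∩ circle(D,6.00): a=7.5031, h=2.7756
  candidates: C₊=(6.5589,2.5288) cross=35.590; C₋=(6.8134,-3.0165) cross=-35.590
  mode + wants cross > 0 → take C=(6.5589,2.5288) (cross=35.590)
ex = (C−B)/|BC| = (0.9210,0.3896); ey = (-0.3896,0.9210)
P = B + -1.00·ex + 1.93·ey = (-2.4819,0.8002)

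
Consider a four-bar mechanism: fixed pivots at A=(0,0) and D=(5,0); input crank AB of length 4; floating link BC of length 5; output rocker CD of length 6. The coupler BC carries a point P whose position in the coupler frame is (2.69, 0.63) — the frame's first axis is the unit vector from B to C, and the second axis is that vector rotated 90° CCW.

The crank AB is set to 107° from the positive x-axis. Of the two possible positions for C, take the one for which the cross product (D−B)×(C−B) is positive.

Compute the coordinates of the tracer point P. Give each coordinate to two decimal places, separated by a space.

1.06 5.46

A=(0,0), D=(5.00,0)
B = A + 4.00·(cos107°, sin107°) = (-1.1695, 3.8252)
|BD| = 7.2591
circle(B,5.00) ∩ circle(D,6.00): a=2.8719, h=4.0929
  candidates: C₊=(3.4281,5.7904) cross=29.711; C₋=(-0.8855,-1.1667) cross=-29.711
  mode + wants cross > 0 → take C=(3.4281,5.7904) (cross=29.711)
ex = (C−B)/|BC| = (0.9195,0.3930); ey = (-0.3930,0.9195)
P = B + 2.69·ex + 0.63·ey = (1.0564,5.4618)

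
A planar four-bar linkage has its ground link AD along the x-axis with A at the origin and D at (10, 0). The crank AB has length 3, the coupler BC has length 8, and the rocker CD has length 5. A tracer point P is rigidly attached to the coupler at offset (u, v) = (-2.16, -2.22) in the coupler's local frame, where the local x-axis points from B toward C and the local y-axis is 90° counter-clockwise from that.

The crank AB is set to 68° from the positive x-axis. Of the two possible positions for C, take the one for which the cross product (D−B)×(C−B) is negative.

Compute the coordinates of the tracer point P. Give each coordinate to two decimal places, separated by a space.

-1.97 3.00

A=(0,0), D=(10.00,0)
B = A + 3.00·(cos68°, sin68°) = (1.1238, 2.7816)
|BD| = 9.3018
circle(B,8.00) ∩ circle(D,5.00): a=6.7473, h=4.2982
  candidates: C₊=(8.8477,4.8654) cross=39.981; C₋=(6.2771,-3.3376) cross=-39.981
  mode - wants cross < 0 → take C=(6.2771,-3.3376) (cross=-39.981)
ex = (C−B)/|BC| = (0.6442,-0.7649); ey = (0.7649,0.6442)
P = B + -2.16·ex + -2.22·ey = (-1.9656,3.0037)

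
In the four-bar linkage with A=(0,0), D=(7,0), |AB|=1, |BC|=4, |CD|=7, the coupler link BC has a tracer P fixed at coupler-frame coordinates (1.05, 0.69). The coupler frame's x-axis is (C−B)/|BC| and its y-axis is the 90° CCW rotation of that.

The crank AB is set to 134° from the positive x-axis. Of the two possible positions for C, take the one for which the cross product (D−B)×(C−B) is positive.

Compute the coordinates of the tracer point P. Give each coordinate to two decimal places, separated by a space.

A=(0,0), D=(7.00,0)
B = A + 1.00·(cos134°, sin134°) = (-0.6947, 0.7193)
|BD| = 7.7282
circle(B,4.00) ∩ circle(D,7.00): a=1.7291, h=3.6070
  candidates: C₊=(1.3626,4.1497) cross=27.876; C₋=(0.6912,-3.0329) cross=-27.876
  mode + wants cross > 0 → take C=(1.3626,4.1497) (cross=27.876)
ex = (C−B)/|BC| = (0.5143,0.8576); ey = (-0.8576,0.5143)
P = B + 1.05·ex + 0.69·ey = (-0.7464,1.9747)

-0.75 1.97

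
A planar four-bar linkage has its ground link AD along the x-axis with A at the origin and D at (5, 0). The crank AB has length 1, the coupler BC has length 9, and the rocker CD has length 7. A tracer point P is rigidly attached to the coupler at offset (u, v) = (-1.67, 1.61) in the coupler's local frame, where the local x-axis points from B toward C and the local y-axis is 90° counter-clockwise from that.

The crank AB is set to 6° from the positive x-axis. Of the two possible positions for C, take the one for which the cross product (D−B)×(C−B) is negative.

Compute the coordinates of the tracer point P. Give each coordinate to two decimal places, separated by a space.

1.14 2.42

A=(0,0), D=(5.00,0)
B = A + 1.00·(cos6°, sin6°) = (0.9945, 0.1045)
|BD| = 4.0068
circle(B,9.00) ∩ circle(D,7.00): a=5.9966, h=6.7113
  candidates: C₊=(7.1642,6.6571) cross=26.891; C₋=(6.8140,-6.7609) cross=-26.891
  mode - wants cross < 0 → take C=(6.8140,-6.7609) (cross=-26.891)
ex = (C−B)/|BC| = (0.6466,-0.7628); ey = (0.7628,0.6466)
P = B + -1.67·ex + 1.61·ey = (1.1428,2.4195)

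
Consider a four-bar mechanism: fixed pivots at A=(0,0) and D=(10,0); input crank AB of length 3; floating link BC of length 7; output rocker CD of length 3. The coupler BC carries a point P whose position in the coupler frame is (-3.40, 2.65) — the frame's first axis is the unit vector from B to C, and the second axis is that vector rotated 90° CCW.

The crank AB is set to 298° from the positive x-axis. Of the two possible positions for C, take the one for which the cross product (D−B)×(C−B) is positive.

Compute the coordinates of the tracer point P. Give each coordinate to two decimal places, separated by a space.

-2.89 -2.31

A=(0,0), D=(10.00,0)
B = A + 3.00·(cos298°, sin298°) = (1.4084, -2.6488)
|BD| = 8.9906
circle(B,7.00) ∩ circle(D,3.00): a=6.7199, h=1.9605
  candidates: C₊=(7.2524,1.2044) cross=17.626; C₋=(8.4076,-2.5425) cross=-17.626
  mode + wants cross > 0 → take C=(7.2524,1.2044) (cross=17.626)
ex = (C−B)/|BC| = (0.8349,0.5505); ey = (-0.5505,0.8349)
P = B + -3.40·ex + 2.65·ey = (-2.8888,-2.3081)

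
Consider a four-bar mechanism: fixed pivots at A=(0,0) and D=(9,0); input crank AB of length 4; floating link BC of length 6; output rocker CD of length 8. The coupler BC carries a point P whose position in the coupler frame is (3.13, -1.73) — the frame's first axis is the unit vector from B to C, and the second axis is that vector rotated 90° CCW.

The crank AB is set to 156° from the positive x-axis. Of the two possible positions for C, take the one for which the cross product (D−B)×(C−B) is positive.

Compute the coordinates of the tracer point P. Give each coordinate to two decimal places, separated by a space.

A=(0,0), D=(9.00,0)
B = A + 4.00·(cos156°, sin156°) = (-3.6542, 1.6269)
|BD| = 12.7583
circle(B,6.00) ∩ circle(D,8.00): a=5.2818, h=2.8464
  candidates: C₊=(1.9475,3.7766) cross=36.316; C₋=(1.2216,-1.8698) cross=-36.316
  mode + wants cross > 0 → take C=(1.9475,3.7766) (cross=36.316)
ex = (C−B)/|BC| = (0.9336,0.3583); ey = (-0.3583,0.9336)
P = B + 3.13·ex + -1.73·ey = (-0.1121,1.1332)

-0.11 1.13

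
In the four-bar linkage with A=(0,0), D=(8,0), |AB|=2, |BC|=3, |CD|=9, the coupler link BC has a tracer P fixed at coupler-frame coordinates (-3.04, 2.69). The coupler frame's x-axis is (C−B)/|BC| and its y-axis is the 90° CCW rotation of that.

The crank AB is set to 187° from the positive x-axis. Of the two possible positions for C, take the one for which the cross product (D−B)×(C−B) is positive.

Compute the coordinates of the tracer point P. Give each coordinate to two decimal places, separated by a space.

-5.74 -1.78

A=(0,0), D=(8.00,0)
B = A + 2.00·(cos187°, sin187°) = (-1.9851, -0.2437)
|BD| = 9.9881
circle(B,3.00) ∩ circle(D,9.00): a=1.3897, h=2.6587
  candidates: C₊=(-0.6607,2.4481) cross=26.555; C₋=(-0.5309,-2.8677) cross=-26.555
  mode + wants cross > 0 → take C=(-0.6607,2.4481) (cross=26.555)
ex = (C−B)/|BC| = (0.4415,0.8973); ey = (-0.8973,0.4415)
P = B + -3.04·ex + 2.69·ey = (-5.7408,-1.7839)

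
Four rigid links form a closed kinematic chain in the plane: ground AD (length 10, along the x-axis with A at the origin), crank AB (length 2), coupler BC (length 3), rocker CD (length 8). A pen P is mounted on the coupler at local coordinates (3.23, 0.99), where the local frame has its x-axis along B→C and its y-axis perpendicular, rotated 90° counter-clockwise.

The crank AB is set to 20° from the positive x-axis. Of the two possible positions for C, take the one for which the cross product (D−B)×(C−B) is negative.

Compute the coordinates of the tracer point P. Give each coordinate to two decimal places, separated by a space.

A=(0,0), D=(10.00,0)
B = A + 2.00·(cos20°, sin20°) = (1.8794, 0.6840)
|BD| = 8.1494
circle(B,3.00) ∩ circle(D,8.00): a=0.7002, h=2.9171
  candidates: C₊=(2.8220,3.5321) cross=23.773; C₋=(2.3323,-2.2816) cross=-23.773
  mode - wants cross < 0 → take C=(2.3323,-2.2816) (cross=-23.773)
ex = (C−B)/|BC| = (0.1510,-0.9885); ey = (0.9885,0.1510)
P = B + 3.23·ex + 0.99·ey = (3.3456,-2.3595)

3.35 -2.36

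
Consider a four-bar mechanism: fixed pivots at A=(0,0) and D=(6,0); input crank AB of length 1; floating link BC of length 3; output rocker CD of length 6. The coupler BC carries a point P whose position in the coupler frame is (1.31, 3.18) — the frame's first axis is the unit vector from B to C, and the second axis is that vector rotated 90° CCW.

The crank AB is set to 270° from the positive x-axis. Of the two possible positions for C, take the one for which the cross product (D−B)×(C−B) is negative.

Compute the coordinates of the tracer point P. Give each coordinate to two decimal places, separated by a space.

A=(0,0), D=(6.00,0)
B = A + 1.00·(cos270°, sin270°) = (-0.0000, -1.0000)
|BD| = 6.0828
circle(B,3.00) ∩ circle(D,6.00): a=0.8220, h=2.8852
  candidates: C₊=(0.3365,1.9811) cross=17.550; C₋=(1.2851,-3.7108) cross=-17.550
  mode - wants cross < 0 → take C=(1.2851,-3.7108) (cross=-17.550)
ex = (C−B)/|BC| = (0.4284,-0.9036); ey = (0.9036,0.4284)
P = B + 1.31·ex + 3.18·ey = (3.4346,-0.8215)

3.43 -0.82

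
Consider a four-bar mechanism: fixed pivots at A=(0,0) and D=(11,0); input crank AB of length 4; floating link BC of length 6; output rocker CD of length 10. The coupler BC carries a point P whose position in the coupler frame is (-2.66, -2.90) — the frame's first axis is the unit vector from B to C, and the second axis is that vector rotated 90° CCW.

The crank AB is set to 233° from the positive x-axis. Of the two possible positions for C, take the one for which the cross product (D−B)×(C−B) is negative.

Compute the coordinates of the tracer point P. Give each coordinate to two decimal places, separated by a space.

A=(0,0), D=(11.00,0)
B = A + 4.00·(cos233°, sin233°) = (-2.4073, -3.1945)
|BD| = 13.7826
circle(B,6.00) ∩ circle(D,10.00): a=4.5695, h=3.8884
  candidates: C₊=(1.1366,1.6471) cross=53.592; C₋=(2.9391,-5.9179) cross=-53.592
  mode - wants cross < 0 → take C=(2.9391,-5.9179) (cross=-53.592)
ex = (C−B)/|BC| = (0.8911,-0.4539); ey = (0.4539,0.8911)
P = B + -2.66·ex + -2.90·ey = (-6.0938,-4.5713)

-6.09 -4.57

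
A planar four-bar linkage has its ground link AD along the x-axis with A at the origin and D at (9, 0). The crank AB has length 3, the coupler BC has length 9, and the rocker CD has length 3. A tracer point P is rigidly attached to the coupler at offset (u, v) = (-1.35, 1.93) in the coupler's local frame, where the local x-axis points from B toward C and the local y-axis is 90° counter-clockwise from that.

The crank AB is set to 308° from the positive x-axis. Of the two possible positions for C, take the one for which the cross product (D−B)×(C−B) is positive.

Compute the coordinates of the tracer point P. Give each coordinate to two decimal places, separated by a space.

A=(0,0), D=(9.00,0)
B = A + 3.00·(cos308°, sin308°) = (1.8470, -2.3640)
|BD| = 7.5335
circle(B,9.00) ∩ circle(D,3.00): a=8.5454, h=2.8242
  candidates: C₊=(9.0745,2.9991) cross=21.276; C₋=(10.8470,-2.3640) cross=-21.276
  mode + wants cross > 0 → take C=(9.0745,2.9991) (cross=21.276)
ex = (C−B)/|BC| = (0.8031,0.5959); ey = (-0.5959,0.8031)
P = B + -1.35·ex + 1.93·ey = (-0.3872,-1.6186)

-0.39 -1.62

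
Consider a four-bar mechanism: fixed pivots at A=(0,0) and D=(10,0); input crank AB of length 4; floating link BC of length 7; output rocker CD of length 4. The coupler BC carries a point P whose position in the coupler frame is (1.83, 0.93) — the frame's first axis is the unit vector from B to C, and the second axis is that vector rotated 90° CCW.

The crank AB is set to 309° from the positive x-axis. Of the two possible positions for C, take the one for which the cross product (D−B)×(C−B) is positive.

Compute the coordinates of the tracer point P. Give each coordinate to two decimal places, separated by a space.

2.91 -1.09

A=(0,0), D=(10.00,0)
B = A + 4.00·(cos309°, sin309°) = (2.5173, -3.1086)
|BD| = 8.1027
circle(B,7.00) ∩ circle(D,4.00): a=6.0877, h=3.4554
  candidates: C₊=(6.8135,2.4179) cross=27.998; C₋=(9.4648,-3.9640) cross=-27.998
  mode + wants cross > 0 → take C=(6.8135,2.4179) (cross=27.998)
ex = (C−B)/|BC| = (0.6137,0.7895); ey = (-0.7895,0.6137)
P = B + 1.83·ex + 0.93·ey = (2.9062,-1.0930)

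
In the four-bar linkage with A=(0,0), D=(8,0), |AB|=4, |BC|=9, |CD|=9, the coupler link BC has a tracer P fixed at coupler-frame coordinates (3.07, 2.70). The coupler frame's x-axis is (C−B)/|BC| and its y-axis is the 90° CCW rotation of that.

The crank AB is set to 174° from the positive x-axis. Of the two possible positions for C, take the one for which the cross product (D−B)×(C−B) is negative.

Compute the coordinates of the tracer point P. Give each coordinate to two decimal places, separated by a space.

A=(0,0), D=(8.00,0)
B = A + 4.00·(cos174°, sin174°) = (-3.9781, 0.4181)
|BD| = 11.9854
circle(B,9.00) ∩ circle(D,9.00): a=5.9927, h=6.7147
  candidates: C₊=(2.2452,6.9197) cross=80.479; C₋=(1.7767,-6.5016) cross=-80.479
  mode - wants cross < 0 → take C=(1.7767,-6.5016) (cross=-80.479)
ex = (C−B)/|BC| = (0.6394,-0.7689); ey = (0.7689,0.6394)
P = B + 3.07·ex + 2.70·ey = (0.0608,-0.2158)

0.06 -0.22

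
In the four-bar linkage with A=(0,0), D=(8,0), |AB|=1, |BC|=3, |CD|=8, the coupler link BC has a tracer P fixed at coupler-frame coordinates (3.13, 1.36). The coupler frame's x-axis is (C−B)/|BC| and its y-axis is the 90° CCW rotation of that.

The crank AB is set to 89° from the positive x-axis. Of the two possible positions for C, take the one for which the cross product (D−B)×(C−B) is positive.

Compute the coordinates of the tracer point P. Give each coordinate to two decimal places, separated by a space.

A=(0,0), D=(8.00,0)
B = A + 1.00·(cos89°, sin89°) = (0.0175, 0.9998)
|BD| = 8.0449
circle(B,3.00) ∩ circle(D,8.00): a=0.6042, h=2.9385
  candidates: C₊=(0.9821,3.8405) cross=23.640; C₋=(0.2517,-1.9910) cross=-23.640
  mode + wants cross > 0 → take C=(0.9821,3.8405) (cross=23.640)
ex = (C−B)/|BC| = (0.3216,0.9469); ey = (-0.9469,0.3216)
P = B + 3.13·ex + 1.36·ey = (-0.2638,4.4009)

-0.26 4.40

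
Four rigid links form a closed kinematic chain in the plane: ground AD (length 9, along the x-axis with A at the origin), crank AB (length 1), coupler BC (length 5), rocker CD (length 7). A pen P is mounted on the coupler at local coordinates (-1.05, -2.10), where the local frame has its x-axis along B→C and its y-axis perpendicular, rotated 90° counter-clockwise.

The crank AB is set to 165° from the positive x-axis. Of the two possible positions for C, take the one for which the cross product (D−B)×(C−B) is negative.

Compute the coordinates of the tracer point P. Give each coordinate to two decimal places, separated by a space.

A=(0,0), D=(9.00,0)
B = A + 1.00·(cos165°, sin165°) = (-0.9659, 0.2588)
|BD| = 9.9693
circle(B,5.00) ∩ circle(D,7.00): a=3.7809, h=3.2718
  candidates: C₊=(2.8987,3.4313) cross=32.617; C₋=(2.7288,-3.1100) cross=-32.617
  mode - wants cross < 0 → take C=(2.7288,-3.1100) (cross=-32.617)
ex = (C−B)/|BC| = (0.7389,-0.6738); ey = (0.6738,0.7389)
P = B + -1.05·ex + -2.10·ey = (-3.1567,-0.5855)

-3.16 -0.59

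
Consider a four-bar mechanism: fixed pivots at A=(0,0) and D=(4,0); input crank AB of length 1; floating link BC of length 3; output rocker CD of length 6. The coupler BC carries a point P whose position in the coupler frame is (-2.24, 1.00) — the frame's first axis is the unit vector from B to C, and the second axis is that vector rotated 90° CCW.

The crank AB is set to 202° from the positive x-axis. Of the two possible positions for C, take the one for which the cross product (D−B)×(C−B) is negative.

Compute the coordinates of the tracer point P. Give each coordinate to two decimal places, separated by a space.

A=(0,0), D=(4.00,0)
B = A + 1.00·(cos202°, sin202°) = (-0.9272, -0.3746)
|BD| = 4.9414
circle(B,3.00) ∩ circle(D,6.00): a=-0.2613, h=2.9886
  candidates: C₊=(-1.4143,2.5856) cross=14.768; C₋=(-0.9612,-3.3744) cross=-14.768
  mode - wants cross < 0 → take C=(-0.9612,-3.3744) (cross=-14.768)
ex = (C−B)/|BC| = (-0.0113,-0.9999); ey = (0.9999,-0.0113)
P = B + -2.24·ex + 1.00·ey = (0.0981,1.8539)

0.10 1.85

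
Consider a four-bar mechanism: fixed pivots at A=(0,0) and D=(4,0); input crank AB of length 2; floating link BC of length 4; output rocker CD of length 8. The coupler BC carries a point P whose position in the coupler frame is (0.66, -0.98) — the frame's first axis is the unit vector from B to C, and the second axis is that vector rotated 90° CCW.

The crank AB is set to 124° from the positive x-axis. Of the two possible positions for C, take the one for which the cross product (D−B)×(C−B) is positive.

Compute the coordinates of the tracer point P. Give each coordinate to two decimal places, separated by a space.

-0.24 2.45

A=(0,0), D=(4.00,0)
B = A + 2.00·(cos124°, sin124°) = (-1.1184, 1.6581)
|BD| = 5.3802
circle(B,4.00) ∩ circle(D,8.00): a=-1.7706, h=3.5868
  candidates: C₊=(-1.6975,5.6159) cross=19.298; C₋=(-3.9082,-1.2084) cross=-19.298
  mode + wants cross > 0 → take C=(-1.6975,5.6159) (cross=19.298)
ex = (C−B)/|BC| = (-0.1448,0.9895); ey = (-0.9895,-0.1448)
P = B + 0.66·ex + -0.98·ey = (-0.2443,2.4530)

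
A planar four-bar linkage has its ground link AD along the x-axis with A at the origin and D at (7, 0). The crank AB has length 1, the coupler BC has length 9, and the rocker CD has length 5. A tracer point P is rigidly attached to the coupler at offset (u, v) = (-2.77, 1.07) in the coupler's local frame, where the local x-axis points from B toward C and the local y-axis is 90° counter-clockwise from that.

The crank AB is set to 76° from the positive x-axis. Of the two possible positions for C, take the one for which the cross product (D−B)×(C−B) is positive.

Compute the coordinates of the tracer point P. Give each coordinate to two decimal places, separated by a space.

-2.72 0.76

A=(0,0), D=(7.00,0)
B = A + 1.00·(cos76°, sin76°) = (0.2419, 0.9703)
|BD| = 6.8274
circle(B,9.00) ∩ circle(D,5.00): a=7.5148, h=4.9525
  candidates: C₊=(8.3843,4.8045) cross=33.813; C₋=(6.9766,-4.9999) cross=-33.813
  mode + wants cross > 0 → take C=(8.3843,4.8045) (cross=33.813)
ex = (C−B)/|BC| = (0.9047,0.4260); ey = (-0.4260,0.9047)
P = B + -2.77·ex + 1.07·ey = (-2.7200,0.7582)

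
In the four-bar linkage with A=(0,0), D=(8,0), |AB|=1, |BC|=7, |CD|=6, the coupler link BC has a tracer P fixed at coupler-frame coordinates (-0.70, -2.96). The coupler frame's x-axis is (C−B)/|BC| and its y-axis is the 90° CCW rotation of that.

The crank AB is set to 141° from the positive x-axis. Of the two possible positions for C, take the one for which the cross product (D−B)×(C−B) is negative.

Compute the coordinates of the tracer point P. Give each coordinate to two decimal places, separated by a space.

-3.42 -0.88

A=(0,0), D=(8.00,0)
B = A + 1.00·(cos141°, sin141°) = (-0.7771, 0.6293)
|BD| = 8.7997
circle(B,7.00) ∩ circle(D,6.00): a=5.1385, h=4.7535
  candidates: C₊=(4.6882,5.0032) cross=41.829; C₋=(4.0082,-4.4795) cross=-41.829
  mode - wants cross < 0 → take C=(4.0082,-4.4795) (cross=-41.829)
ex = (C−B)/|BC| = (0.6836,-0.7298); ey = (0.7298,0.6836)
P = B + -0.70·ex + -2.96·ey = (-3.4160,-0.8833)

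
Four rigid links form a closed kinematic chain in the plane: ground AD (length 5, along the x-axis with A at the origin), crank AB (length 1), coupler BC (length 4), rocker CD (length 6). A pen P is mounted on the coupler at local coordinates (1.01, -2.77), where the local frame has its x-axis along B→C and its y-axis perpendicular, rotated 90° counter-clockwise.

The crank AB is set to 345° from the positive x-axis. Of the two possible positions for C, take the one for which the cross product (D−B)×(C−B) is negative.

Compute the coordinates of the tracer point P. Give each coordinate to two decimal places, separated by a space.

A=(0,0), D=(5.00,0)
B = A + 1.00·(cos345°, sin345°) = (0.9659, -0.2588)
|BD| = 4.0424
circle(B,4.00) ∩ circle(D,6.00): a=-0.4526, h=3.9743
  candidates: C₊=(0.2598,3.6784) cross=16.066; C₋=(0.7687,-4.2540) cross=-16.066
  mode - wants cross < 0 → take C=(0.7687,-4.2540) (cross=-16.066)
ex = (C−B)/|BC| = (-0.0493,-0.9988); ey = (0.9988,-0.0493)
P = B + 1.01·ex + -2.77·ey = (-1.8505,-1.1310)

-1.85 -1.13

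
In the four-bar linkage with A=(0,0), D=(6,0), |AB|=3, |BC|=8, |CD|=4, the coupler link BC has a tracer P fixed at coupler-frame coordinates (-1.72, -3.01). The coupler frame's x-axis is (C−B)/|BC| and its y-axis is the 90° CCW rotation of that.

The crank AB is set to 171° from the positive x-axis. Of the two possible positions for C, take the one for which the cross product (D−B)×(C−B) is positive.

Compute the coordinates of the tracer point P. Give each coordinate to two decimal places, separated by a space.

-3.34 -2.98

A=(0,0), D=(6.00,0)
B = A + 3.00·(cos171°, sin171°) = (-2.9631, 0.4693)
|BD| = 8.9753
circle(B,8.00) ∩ circle(D,4.00): a=7.1617, h=3.5652
  candidates: C₊=(4.3752,3.6551) cross=31.999; C₋=(4.0024,-3.4655) cross=-31.999
  mode + wants cross > 0 → take C=(4.3752,3.6551) (cross=31.999)
ex = (C−B)/|BC| = (0.9173,0.3982); ey = (-0.3982,0.9173)
P = B + -1.72·ex + -3.01·ey = (-3.3421,-2.9767)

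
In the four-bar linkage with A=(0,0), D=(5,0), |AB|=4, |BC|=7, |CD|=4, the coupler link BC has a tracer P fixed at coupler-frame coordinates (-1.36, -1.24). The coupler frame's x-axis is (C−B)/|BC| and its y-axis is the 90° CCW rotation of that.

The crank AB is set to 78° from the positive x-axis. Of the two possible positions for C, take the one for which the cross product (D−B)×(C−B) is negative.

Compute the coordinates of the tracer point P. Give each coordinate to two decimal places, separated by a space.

A=(0,0), D=(5.00,0)
B = A + 4.00·(cos78°, sin78°) = (0.8316, 3.9126)
|BD| = 5.7170
circle(B,7.00) ∩ circle(D,4.00): a=5.7446, h=3.9999
  candidates: C₊=(7.7577,2.8975) cross=22.867; C₋=(2.2827,-2.9354) cross=-22.867
  mode - wants cross < 0 → take C=(2.2827,-2.9354) (cross=-22.867)
ex = (C−B)/|BC| = (0.2073,-0.9783); ey = (0.9783,0.2073)
P = B + -1.36·ex + -1.24·ey = (-0.6633,4.9860)

-0.66 4.99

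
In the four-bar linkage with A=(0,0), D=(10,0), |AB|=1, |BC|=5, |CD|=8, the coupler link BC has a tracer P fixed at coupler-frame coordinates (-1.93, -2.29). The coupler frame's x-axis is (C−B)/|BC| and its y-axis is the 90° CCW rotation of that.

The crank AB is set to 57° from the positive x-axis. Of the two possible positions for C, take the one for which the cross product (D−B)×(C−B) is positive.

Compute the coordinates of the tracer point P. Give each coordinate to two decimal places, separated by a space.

A=(0,0), D=(10.00,0)
B = A + 1.00·(cos57°, sin57°) = (0.5446, 0.8387)
|BD| = 9.4925
circle(B,5.00) ∩ circle(D,8.00): a=2.6920, h=4.2135
  candidates: C₊=(3.5984,4.7978) cross=39.996; C₋=(2.8538,-3.5961) cross=-39.996
  mode + wants cross > 0 → take C=(3.5984,4.7978) (cross=39.996)
ex = (C−B)/|BC| = (0.6107,0.7918); ey = (-0.7918,0.6107)
P = B + -1.93·ex + -2.29·ey = (1.1792,-2.0882)

1.18 -2.09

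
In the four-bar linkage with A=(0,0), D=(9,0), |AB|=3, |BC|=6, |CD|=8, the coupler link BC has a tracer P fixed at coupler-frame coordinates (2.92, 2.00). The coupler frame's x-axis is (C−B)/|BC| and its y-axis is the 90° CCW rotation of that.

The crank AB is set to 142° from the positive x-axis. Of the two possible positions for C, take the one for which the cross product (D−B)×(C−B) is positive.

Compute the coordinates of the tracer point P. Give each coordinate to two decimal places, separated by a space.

A=(0,0), D=(9.00,0)
B = A + 3.00·(cos142°, sin142°) = (-2.3640, 1.8470)
|BD| = 11.5131
circle(B,6.00) ∩ circle(D,8.00): a=4.5406, h=3.9221
  candidates: C₊=(2.7469,4.9899) cross=45.156; C₋=(1.4885,-2.7528) cross=-45.156
  mode + wants cross > 0 → take C=(2.7469,4.9899) (cross=45.156)
ex = (C−B)/|BC| = (0.8518,0.5238); ey = (-0.5238,0.8518)
P = B + 2.92·ex + 2.00·ey = (-0.9243,5.0802)

-0.92 5.08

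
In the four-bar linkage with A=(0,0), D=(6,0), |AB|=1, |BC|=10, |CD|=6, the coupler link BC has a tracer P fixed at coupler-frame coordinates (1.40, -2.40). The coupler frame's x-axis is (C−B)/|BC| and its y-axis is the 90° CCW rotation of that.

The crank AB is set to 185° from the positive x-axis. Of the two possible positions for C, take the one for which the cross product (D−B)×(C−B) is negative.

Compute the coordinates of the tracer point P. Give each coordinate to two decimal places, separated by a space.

A=(0,0), D=(6.00,0)
B = A + 1.00·(cos185°, sin185°) = (-0.9962, -0.0872)
|BD| = 6.9967
circle(B,10.00) ∩ circle(D,6.00): a=8.0719, h=5.9029
  candidates: C₊=(7.0016,5.9158) cross=41.301; C₋=(7.1486,-5.8890) cross=-41.301
  mode - wants cross < 0 → take C=(7.1486,-5.8890) (cross=-41.301)
ex = (C−B)/|BC| = (0.8145,-0.5802); ey = (0.5802,0.8145)
P = B + 1.40·ex + -2.40·ey = (-1.2484,-2.8542)

-1.25 -2.85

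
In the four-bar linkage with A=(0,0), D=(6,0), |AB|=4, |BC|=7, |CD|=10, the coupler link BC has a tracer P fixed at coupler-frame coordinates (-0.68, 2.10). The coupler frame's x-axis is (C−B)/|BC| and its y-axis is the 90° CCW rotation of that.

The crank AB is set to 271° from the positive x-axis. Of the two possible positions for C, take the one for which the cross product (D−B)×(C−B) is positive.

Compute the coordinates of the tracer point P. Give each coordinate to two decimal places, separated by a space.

A=(0,0), D=(6.00,0)
B = A + 4.00·(cos271°, sin271°) = (0.0698, -3.9994)
|BD| = 7.1528
circle(B,7.00) ∩ circle(D,10.00): a=0.0113, h=7.0000
  candidates: C₊=(-3.8347,1.8105) cross=50.069; C₋=(3.9932,-9.7966) cross=-50.069
  mode + wants cross > 0 → take C=(-3.8347,1.8105) (cross=50.069)
ex = (C−B)/|BC| = (-0.5578,0.8300); ey = (-0.8300,-0.5578)
P = B + -0.68·ex + 2.10·ey = (-1.2938,-5.7351)

-1.29 -5.74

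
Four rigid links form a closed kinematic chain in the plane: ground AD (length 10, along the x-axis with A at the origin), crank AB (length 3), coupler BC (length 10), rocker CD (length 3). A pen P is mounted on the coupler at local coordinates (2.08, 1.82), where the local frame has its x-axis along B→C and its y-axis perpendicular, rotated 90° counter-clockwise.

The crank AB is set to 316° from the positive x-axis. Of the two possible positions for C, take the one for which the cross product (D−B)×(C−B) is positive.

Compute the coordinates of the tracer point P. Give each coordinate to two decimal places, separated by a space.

A=(0,0), D=(10.00,0)
B = A + 3.00·(cos316°, sin316°) = (2.1580, -2.0840)
|BD| = 8.1142
circle(B,10.00) ∩ circle(D,3.00): a=9.6646, h=2.5683
  candidates: C₊=(10.8388,2.8804) cross=20.840; C₋=(12.1580,-2.0840) cross=-20.840
  mode + wants cross > 0 → take C=(10.8388,2.8804) (cross=20.840)
ex = (C−B)/|BC| = (0.8681,0.4964); ey = (-0.4964,0.8681)
P = B + 2.08·ex + 1.82·ey = (3.0601,0.5285)

3.06 0.53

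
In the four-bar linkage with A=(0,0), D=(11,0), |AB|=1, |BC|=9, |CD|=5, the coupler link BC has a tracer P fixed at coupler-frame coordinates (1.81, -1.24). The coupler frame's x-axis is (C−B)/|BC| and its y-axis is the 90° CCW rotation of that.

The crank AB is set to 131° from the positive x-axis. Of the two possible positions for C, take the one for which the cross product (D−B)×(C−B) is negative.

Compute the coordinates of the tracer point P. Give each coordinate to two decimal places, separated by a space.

0.38 -1.18

A=(0,0), D=(11.00,0)
B = A + 1.00·(cos131°, sin131°) = (-0.6561, 0.7547)
|BD| = 11.6805
circle(B,9.00) ∩ circle(D,5.00): a=8.2374, h=3.6256
  candidates: C₊=(7.7984,3.8405) cross=42.349; C₋=(7.3299,-3.3956) cross=-42.349
  mode - wants cross < 0 → take C=(7.3299,-3.3956) (cross=-42.349)
ex = (C−B)/|BC| = (0.8873,-0.4611); ey = (0.4611,0.8873)
P = B + 1.81·ex + -1.24·ey = (0.3782,-1.1802)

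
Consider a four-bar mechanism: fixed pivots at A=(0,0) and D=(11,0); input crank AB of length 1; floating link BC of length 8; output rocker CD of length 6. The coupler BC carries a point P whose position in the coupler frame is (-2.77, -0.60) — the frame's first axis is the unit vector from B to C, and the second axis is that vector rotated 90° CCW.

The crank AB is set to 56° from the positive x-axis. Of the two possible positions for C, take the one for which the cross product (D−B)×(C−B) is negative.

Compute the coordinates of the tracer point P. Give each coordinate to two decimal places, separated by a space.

A=(0,0), D=(11.00,0)
B = A + 1.00·(cos56°, sin56°) = (0.5592, 0.8290)
|BD| = 10.4737
circle(B,8.00) ∩ circle(D,6.00): a=6.5735, h=4.5595
  candidates: C₊=(7.4730,4.8539) cross=47.754; C₋=(6.7512,-4.2365) cross=-47.754
  mode - wants cross < 0 → take C=(6.7512,-4.2365) (cross=-47.754)
ex = (C−B)/|BC| = (0.7740,-0.6332); ey = (0.6332,0.7740)
P = B + -2.77·ex + -0.60·ey = (-1.9647,2.1186)

-1.96 2.12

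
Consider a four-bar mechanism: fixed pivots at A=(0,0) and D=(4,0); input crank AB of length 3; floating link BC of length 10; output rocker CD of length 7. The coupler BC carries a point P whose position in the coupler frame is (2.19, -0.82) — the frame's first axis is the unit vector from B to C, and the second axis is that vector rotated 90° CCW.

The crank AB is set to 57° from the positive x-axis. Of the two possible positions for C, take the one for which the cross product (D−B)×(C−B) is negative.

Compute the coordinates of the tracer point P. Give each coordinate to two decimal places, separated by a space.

1.57 0.18

A=(0,0), D=(4.00,0)
B = A + 3.00·(cos57°, sin57°) = (1.6339, 2.5160)
|BD| = 3.4538
circle(B,10.00) ∩ circle(D,7.00): a=9.1101, h=4.1239
  candidates: C₊=(10.8791,-1.2954) cross=14.243; C₋=(4.8708,-6.9456) cross=-14.243
  mode - wants cross < 0 → take C=(4.8708,-6.9456) (cross=-14.243)
ex = (C−B)/|BC| = (0.3237,-0.9462); ey = (0.9462,0.3237)
P = B + 2.19·ex + -0.82·ey = (1.5669,0.1785)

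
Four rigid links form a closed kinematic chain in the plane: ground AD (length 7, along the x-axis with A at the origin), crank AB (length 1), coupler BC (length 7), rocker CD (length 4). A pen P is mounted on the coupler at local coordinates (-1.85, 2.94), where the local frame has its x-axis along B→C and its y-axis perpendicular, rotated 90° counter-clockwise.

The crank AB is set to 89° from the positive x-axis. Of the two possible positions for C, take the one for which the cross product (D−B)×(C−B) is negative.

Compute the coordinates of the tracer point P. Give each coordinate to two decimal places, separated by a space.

A=(0,0), D=(7.00,0)
B = A + 1.00·(cos89°, sin89°) = (0.0175, 0.9998)
|BD| = 7.0538
circle(B,7.00) ∩ circle(D,4.00): a=5.8661, h=3.8196
  candidates: C₊=(6.3657,3.9494) cross=26.943; C₋=(5.2829,-3.6127) cross=-26.943
  mode - wants cross < 0 → take C=(5.2829,-3.6127) (cross=-26.943)
ex = (C−B)/|BC| = (0.7522,-0.6589); ey = (0.6589,0.7522)
P = B + -1.85·ex + 2.94·ey = (0.5631,4.4303)

0.56 4.43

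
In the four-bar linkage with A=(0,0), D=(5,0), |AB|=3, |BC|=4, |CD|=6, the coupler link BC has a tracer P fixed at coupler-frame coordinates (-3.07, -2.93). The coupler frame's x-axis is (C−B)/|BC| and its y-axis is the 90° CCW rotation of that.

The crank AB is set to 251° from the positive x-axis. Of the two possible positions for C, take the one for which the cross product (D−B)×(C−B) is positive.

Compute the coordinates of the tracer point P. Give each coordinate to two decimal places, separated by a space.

1.88 -5.97

A=(0,0), D=(5.00,0)
B = A + 3.00·(cos251°, sin251°) = (-0.9767, -2.8366)
|BD| = 6.6157
circle(B,4.00) ∩ circle(D,6.00): a=1.7963, h=3.5740
  candidates: C₊=(-0.8863,1.1624) cross=23.644; C₋=(2.1785,-5.2952) cross=-23.644
  mode + wants cross > 0 → take C=(-0.8863,1.1624) (cross=23.644)
ex = (C−B)/|BC| = (0.0226,0.9997); ey = (-0.9997,0.0226)
P = B + -3.07·ex + -2.93·ey = (1.8832,-5.9720)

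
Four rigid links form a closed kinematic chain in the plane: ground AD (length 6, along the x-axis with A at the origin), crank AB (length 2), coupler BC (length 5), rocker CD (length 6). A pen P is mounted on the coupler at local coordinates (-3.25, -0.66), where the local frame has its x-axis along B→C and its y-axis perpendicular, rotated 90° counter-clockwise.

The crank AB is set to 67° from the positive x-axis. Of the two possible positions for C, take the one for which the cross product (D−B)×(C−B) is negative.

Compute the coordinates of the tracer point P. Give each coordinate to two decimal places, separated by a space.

0.05 5.07

A=(0,0), D=(6.00,0)
B = A + 2.00·(cos67°, sin67°) = (0.7815, 1.8410)
|BD| = 5.5338
circle(B,5.00) ∩ circle(D,6.00): a=1.7730, h=4.6751
  candidates: C₊=(4.0088,5.6600) cross=25.871; C₋=(0.8981,-3.1576) cross=-25.871
  mode - wants cross < 0 → take C=(0.8981,-3.1576) (cross=-25.871)
ex = (C−B)/|BC| = (0.0233,-0.9997); ey = (0.9997,0.0233)
P = B + -3.25·ex + -0.66·ey = (0.0458,5.0747)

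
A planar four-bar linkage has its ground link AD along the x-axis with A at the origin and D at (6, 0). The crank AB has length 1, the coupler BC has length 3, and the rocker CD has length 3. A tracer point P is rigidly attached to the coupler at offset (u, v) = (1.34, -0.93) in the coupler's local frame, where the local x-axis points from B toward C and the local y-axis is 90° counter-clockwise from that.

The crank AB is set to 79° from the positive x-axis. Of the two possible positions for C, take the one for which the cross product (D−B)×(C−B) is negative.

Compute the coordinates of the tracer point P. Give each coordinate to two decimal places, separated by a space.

A=(0,0), D=(6.00,0)
B = A + 1.00·(cos79°, sin79°) = (0.1908, 0.9816)
|BD| = 5.8915
circle(B,3.00) ∩ circle(D,3.00): a=2.9458, h=0.5678
  candidates: C₊=(3.1900,1.0507) cross=3.345; C₋=(3.0008,-0.0691) cross=-3.345
  mode - wants cross < 0 → take C=(3.0008,-0.0691) (cross=-3.345)
ex = (C−B)/|BC| = (0.9367,-0.3502); ey = (0.3502,0.9367)
P = B + 1.34·ex + -0.93·ey = (1.1202,-0.3588)

1.12 -0.36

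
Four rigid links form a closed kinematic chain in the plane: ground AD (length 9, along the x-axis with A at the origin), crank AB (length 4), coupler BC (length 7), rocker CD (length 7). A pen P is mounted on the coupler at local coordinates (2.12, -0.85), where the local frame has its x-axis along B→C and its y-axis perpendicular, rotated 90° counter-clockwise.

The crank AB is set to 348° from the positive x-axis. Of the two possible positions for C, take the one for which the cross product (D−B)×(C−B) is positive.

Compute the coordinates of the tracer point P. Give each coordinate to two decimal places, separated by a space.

A=(0,0), D=(9.00,0)
B = A + 4.00·(cos348°, sin348°) = (3.9126, -0.8316)
|BD| = 5.1549
circle(B,7.00) ∩ circle(D,7.00): a=2.5775, h=6.5082
  candidates: C₊=(5.4063,6.0071) cross=33.549; C₋=(7.5063,-6.8388) cross=-33.549
  mode + wants cross > 0 → take C=(5.4063,6.0071) (cross=33.549)
ex = (C−B)/|BC| = (0.2134,0.9770); ey = (-0.9770,0.2134)
P = B + 2.12·ex + -0.85·ey = (5.1954,1.0581)

5.20 1.06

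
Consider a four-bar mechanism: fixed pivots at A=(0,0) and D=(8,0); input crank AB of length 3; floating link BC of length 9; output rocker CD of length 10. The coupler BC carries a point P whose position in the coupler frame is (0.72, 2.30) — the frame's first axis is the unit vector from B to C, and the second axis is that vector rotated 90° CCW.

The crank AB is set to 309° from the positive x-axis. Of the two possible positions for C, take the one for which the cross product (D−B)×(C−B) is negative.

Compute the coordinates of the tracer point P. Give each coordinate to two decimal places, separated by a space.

4.21 -1.70

A=(0,0), D=(8.00,0)
B = A + 3.00·(cos309°, sin309°) = (1.8880, -2.3314)
|BD| = 6.5416
circle(B,9.00) ∩ circle(D,10.00): a=1.8186, h=8.8144
  candidates: C₊=(0.4457,6.5522) cross=57.660; C₋=(6.7286,-9.9188) cross=-57.660
  mode - wants cross < 0 → take C=(6.7286,-9.9188) (cross=-57.660)
ex = (C−B)/|BC| = (0.5378,-0.8430); ey = (0.8430,0.5378)
P = B + 0.72·ex + 2.30·ey = (4.2142,-1.7014)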